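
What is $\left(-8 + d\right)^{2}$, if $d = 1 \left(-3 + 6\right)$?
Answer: $25$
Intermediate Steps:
$d = 3$ ($d = 1 \cdot 3 = 3$)
$\left(-8 + d\right)^{2} = \left(-8 + 3\right)^{2} = \left(-5\right)^{2} = 25$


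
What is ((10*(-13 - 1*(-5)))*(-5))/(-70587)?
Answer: -400/70587 ≈ -0.0056668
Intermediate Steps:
((10*(-13 - 1*(-5)))*(-5))/(-70587) = ((10*(-13 + 5))*(-5))*(-1/70587) = ((10*(-8))*(-5))*(-1/70587) = -80*(-5)*(-1/70587) = 400*(-1/70587) = -400/70587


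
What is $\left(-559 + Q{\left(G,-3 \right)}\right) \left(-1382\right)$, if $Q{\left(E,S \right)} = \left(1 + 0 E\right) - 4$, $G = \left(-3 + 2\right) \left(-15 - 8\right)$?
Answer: $776684$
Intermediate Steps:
$G = 23$ ($G = \left(-1\right) \left(-23\right) = 23$)
$Q{\left(E,S \right)} = -3$ ($Q{\left(E,S \right)} = \left(1 + 0\right) - 4 = 1 - 4 = -3$)
$\left(-559 + Q{\left(G,-3 \right)}\right) \left(-1382\right) = \left(-559 - 3\right) \left(-1382\right) = \left(-562\right) \left(-1382\right) = 776684$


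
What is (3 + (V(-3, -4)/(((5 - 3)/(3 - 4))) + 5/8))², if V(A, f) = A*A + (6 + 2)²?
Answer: 69169/64 ≈ 1080.8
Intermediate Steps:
V(A, f) = 64 + A² (V(A, f) = A² + 8² = A² + 64 = 64 + A²)
(3 + (V(-3, -4)/(((5 - 3)/(3 - 4))) + 5/8))² = (3 + ((64 + (-3)²)/(((5 - 3)/(3 - 4))) + 5/8))² = (3 + ((64 + 9)/((2/(-1))) + 5*(⅛)))² = (3 + (73/((2*(-1))) + 5/8))² = (3 + (73/(-2) + 5/8))² = (3 + (73*(-½) + 5/8))² = (3 + (-73/2 + 5/8))² = (3 - 287/8)² = (-263/8)² = 69169/64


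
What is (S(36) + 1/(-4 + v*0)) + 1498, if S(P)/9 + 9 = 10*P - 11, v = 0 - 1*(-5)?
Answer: 18231/4 ≈ 4557.8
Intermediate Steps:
v = 5 (v = 0 + 5 = 5)
S(P) = -180 + 90*P (S(P) = -81 + 9*(10*P - 11) = -81 + 9*(-11 + 10*P) = -81 + (-99 + 90*P) = -180 + 90*P)
(S(36) + 1/(-4 + v*0)) + 1498 = ((-180 + 90*36) + 1/(-4 + 5*0)) + 1498 = ((-180 + 3240) + 1/(-4 + 0)) + 1498 = (3060 + 1/(-4)) + 1498 = (3060 - ¼) + 1498 = 12239/4 + 1498 = 18231/4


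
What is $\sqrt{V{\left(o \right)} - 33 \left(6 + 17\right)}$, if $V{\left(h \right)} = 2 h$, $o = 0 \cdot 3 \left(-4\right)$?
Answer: $i \sqrt{759} \approx 27.55 i$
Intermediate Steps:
$o = 0$ ($o = 0 \left(-4\right) = 0$)
$\sqrt{V{\left(o \right)} - 33 \left(6 + 17\right)} = \sqrt{2 \cdot 0 - 33 \left(6 + 17\right)} = \sqrt{0 - 759} = \sqrt{-759} = i \sqrt{759}$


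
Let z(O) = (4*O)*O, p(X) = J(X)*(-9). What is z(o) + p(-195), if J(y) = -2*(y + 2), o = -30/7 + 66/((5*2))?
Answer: -4229406/1225 ≈ -3452.6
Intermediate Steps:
o = 81/35 (o = -30*1/7 + 66/10 = -30/7 + 66*(1/10) = -30/7 + 33/5 = 81/35 ≈ 2.3143)
J(y) = -4 - 2*y (J(y) = -2*(2 + y) = -4 - 2*y)
p(X) = 36 + 18*X (p(X) = (-4 - 2*X)*(-9) = 36 + 18*X)
z(O) = 4*O**2
z(o) + p(-195) = 4*(81/35)**2 + (36 + 18*(-195)) = 4*(6561/1225) + (36 - 3510) = 26244/1225 - 3474 = -4229406/1225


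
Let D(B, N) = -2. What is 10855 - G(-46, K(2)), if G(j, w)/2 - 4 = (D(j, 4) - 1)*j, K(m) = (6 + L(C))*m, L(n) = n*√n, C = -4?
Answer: 10571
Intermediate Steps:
L(n) = n^(3/2)
K(m) = m*(6 - 8*I) (K(m) = (6 + (-4)^(3/2))*m = (6 - 8*I)*m = m*(6 - 8*I))
G(j, w) = 8 - 6*j (G(j, w) = 8 + 2*((-2 - 1)*j) = 8 + 2*(-3*j) = 8 - 6*j)
10855 - G(-46, K(2)) = 10855 - (8 - 6*(-46)) = 10855 - (8 + 276) = 10855 - 1*284 = 10855 - 284 = 10571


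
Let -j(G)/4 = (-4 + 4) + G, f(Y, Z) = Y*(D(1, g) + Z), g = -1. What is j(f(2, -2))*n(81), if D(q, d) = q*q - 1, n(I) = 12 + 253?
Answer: 4240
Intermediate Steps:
n(I) = 265
D(q, d) = -1 + q**2 (D(q, d) = q**2 - 1 = -1 + q**2)
f(Y, Z) = Y*Z (f(Y, Z) = Y*((-1 + 1**2) + Z) = Y*((-1 + 1) + Z) = Y*(0 + Z) = Y*Z)
j(G) = -4*G (j(G) = -4*((-4 + 4) + G) = -4*(0 + G) = -4*G)
j(f(2, -2))*n(81) = -8*(-2)*265 = -4*(-4)*265 = 16*265 = 4240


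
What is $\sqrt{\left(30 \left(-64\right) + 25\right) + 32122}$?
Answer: $\sqrt{30227} \approx 173.86$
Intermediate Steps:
$\sqrt{\left(30 \left(-64\right) + 25\right) + 32122} = \sqrt{\left(-1920 + 25\right) + 32122} = \sqrt{-1895 + 32122} = \sqrt{30227}$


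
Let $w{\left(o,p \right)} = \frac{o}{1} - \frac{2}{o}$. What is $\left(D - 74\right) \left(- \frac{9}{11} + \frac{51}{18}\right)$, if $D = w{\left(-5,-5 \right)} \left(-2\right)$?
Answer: $- \frac{7182}{55} \approx -130.58$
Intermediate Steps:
$w{\left(o,p \right)} = o - \frac{2}{o}$ ($w{\left(o,p \right)} = o 1 - \frac{2}{o} = o - \frac{2}{o}$)
$D = \frac{46}{5}$ ($D = \left(-5 - \frac{2}{-5}\right) \left(-2\right) = \left(-5 - - \frac{2}{5}\right) \left(-2\right) = \left(-5 + \frac{2}{5}\right) \left(-2\right) = \left(- \frac{23}{5}\right) \left(-2\right) = \frac{46}{5} \approx 9.2$)
$\left(D - 74\right) \left(- \frac{9}{11} + \frac{51}{18}\right) = \left(\frac{46}{5} - 74\right) \left(- \frac{9}{11} + \frac{51}{18}\right) = - \frac{324 \left(\left(-9\right) \frac{1}{11} + 51 \cdot \frac{1}{18}\right)}{5} = - \frac{324 \left(- \frac{9}{11} + \frac{17}{6}\right)}{5} = \left(- \frac{324}{5}\right) \frac{133}{66} = - \frac{7182}{55}$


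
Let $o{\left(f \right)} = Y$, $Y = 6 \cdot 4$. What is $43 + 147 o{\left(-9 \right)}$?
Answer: $3571$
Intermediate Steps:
$Y = 24$
$o{\left(f \right)} = 24$
$43 + 147 o{\left(-9 \right)} = 43 + 147 \cdot 24 = 43 + 3528 = 3571$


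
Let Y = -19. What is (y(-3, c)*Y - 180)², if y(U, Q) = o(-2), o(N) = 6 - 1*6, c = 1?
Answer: 32400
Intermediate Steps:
o(N) = 0 (o(N) = 6 - 6 = 0)
y(U, Q) = 0
(y(-3, c)*Y - 180)² = (0*(-19) - 180)² = (0 - 180)² = (-180)² = 32400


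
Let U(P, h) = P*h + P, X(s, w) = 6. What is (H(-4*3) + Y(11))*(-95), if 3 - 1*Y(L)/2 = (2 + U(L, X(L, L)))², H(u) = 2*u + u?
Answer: 1188640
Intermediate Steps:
U(P, h) = P + P*h
H(u) = 3*u
Y(L) = 6 - 2*(2 + 7*L)² (Y(L) = 6 - 2*(2 + L*(1 + 6))² = 6 - 2*(2 + L*7)² = 6 - 2*(2 + 7*L)²)
(H(-4*3) + Y(11))*(-95) = (3*(-4*3) + (6 - 2*(2 + 7*11)²))*(-95) = (3*(-12) + (6 - 2*(2 + 77)²))*(-95) = (-36 + (6 - 2*79²))*(-95) = (-36 + (6 - 2*6241))*(-95) = (-36 + (6 - 12482))*(-95) = (-36 - 12476)*(-95) = -12512*(-95) = 1188640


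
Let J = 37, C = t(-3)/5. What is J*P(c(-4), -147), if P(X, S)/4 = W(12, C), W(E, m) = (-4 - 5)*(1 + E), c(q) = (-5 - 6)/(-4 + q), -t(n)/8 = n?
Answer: -17316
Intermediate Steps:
t(n) = -8*n
c(q) = -11/(-4 + q)
C = 24/5 (C = -8*(-3)/5 = 24*(⅕) = 24/5 ≈ 4.8000)
W(E, m) = -9 - 9*E (W(E, m) = -9*(1 + E) = -9 - 9*E)
P(X, S) = -468 (P(X, S) = 4*(-9 - 9*12) = 4*(-9 - 108) = 4*(-117) = -468)
J*P(c(-4), -147) = 37*(-468) = -17316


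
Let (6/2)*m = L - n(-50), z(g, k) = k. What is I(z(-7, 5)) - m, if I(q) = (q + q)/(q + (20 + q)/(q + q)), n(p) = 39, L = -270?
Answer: 313/3 ≈ 104.33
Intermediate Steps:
I(q) = 2*q/(q + (20 + q)/(2*q)) (I(q) = (2*q)/(q + (20 + q)/((2*q))) = (2*q)/(q + (20 + q)*(1/(2*q))) = (2*q)/(q + (20 + q)/(2*q)) = 2*q/(q + (20 + q)/(2*q)))
m = -103 (m = (-270 - 1*39)/3 = (-270 - 39)/3 = (⅓)*(-309) = -103)
I(z(-7, 5)) - m = 4*5²/(20 + 5 + 2*5²) - 1*(-103) = 4*25/(20 + 5 + 2*25) + 103 = 4*25/(20 + 5 + 50) + 103 = 4*25/75 + 103 = 4*25*(1/75) + 103 = 4/3 + 103 = 313/3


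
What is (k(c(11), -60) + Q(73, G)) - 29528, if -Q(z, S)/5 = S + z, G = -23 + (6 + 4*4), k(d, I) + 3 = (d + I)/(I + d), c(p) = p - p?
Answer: -29890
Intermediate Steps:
c(p) = 0
k(d, I) = -2 (k(d, I) = -3 + (d + I)/(I + d) = -3 + (I + d)/(I + d) = -3 + 1 = -2)
G = -1 (G = -23 + (6 + 16) = -23 + 22 = -1)
Q(z, S) = -5*S - 5*z (Q(z, S) = -5*(S + z) = -5*S - 5*z)
(k(c(11), -60) + Q(73, G)) - 29528 = (-2 + (-5*(-1) - 5*73)) - 29528 = (-2 + (5 - 365)) - 29528 = (-2 - 360) - 29528 = -362 - 29528 = -29890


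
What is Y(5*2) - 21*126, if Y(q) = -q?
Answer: -2656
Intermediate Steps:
Y(5*2) - 21*126 = -5*2 - 21*126 = -1*10 - 2646 = -10 - 2646 = -2656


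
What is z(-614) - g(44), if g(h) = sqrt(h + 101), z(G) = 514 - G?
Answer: 1128 - sqrt(145) ≈ 1116.0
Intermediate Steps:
g(h) = sqrt(101 + h)
z(-614) - g(44) = (514 - 1*(-614)) - sqrt(101 + 44) = (514 + 614) - sqrt(145) = 1128 - sqrt(145)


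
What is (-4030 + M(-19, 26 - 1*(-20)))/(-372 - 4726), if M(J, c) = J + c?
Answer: 4003/5098 ≈ 0.78521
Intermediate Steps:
(-4030 + M(-19, 26 - 1*(-20)))/(-372 - 4726) = (-4030 + (-19 + (26 - 1*(-20))))/(-372 - 4726) = (-4030 + (-19 + (26 + 20)))/(-5098) = (-4030 + (-19 + 46))*(-1/5098) = (-4030 + 27)*(-1/5098) = -4003*(-1/5098) = 4003/5098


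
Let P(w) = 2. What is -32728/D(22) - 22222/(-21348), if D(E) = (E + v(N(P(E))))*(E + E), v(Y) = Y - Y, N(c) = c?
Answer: -42322903/1291554 ≈ -32.769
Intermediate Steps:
v(Y) = 0
D(E) = 2*E**2 (D(E) = (E + 0)*(E + E) = E*(2*E) = 2*E**2)
-32728/D(22) - 22222/(-21348) = -32728/(2*22**2) - 22222/(-21348) = -32728/(2*484) - 22222*(-1/21348) = -32728/968 + 11111/10674 = -32728*1/968 + 11111/10674 = -4091/121 + 11111/10674 = -42322903/1291554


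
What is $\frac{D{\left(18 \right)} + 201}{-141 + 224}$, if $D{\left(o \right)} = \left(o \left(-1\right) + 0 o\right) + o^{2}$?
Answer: $\frac{507}{83} \approx 6.1084$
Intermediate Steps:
$D{\left(o \right)} = o^{2} - o$ ($D{\left(o \right)} = \left(- o + 0\right) + o^{2} = - o + o^{2} = o^{2} - o$)
$\frac{D{\left(18 \right)} + 201}{-141 + 224} = \frac{18 \left(-1 + 18\right) + 201}{-141 + 224} = \frac{18 \cdot 17 + 201}{83} = \left(306 + 201\right) \frac{1}{83} = 507 \cdot \frac{1}{83} = \frac{507}{83}$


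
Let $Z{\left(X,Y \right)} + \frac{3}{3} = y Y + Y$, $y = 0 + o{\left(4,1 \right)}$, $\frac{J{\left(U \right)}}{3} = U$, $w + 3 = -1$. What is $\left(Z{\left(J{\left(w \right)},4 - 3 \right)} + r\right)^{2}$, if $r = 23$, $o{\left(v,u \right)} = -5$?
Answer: $324$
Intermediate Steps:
$w = -4$ ($w = -3 - 1 = -4$)
$J{\left(U \right)} = 3 U$
$y = -5$ ($y = 0 - 5 = -5$)
$Z{\left(X,Y \right)} = -1 - 4 Y$ ($Z{\left(X,Y \right)} = -1 + \left(- 5 Y + Y\right) = -1 - 4 Y$)
$\left(Z{\left(J{\left(w \right)},4 - 3 \right)} + r\right)^{2} = \left(\left(-1 - 4 \left(4 - 3\right)\right) + 23\right)^{2} = \left(\left(-1 - 4\right) + 23\right)^{2} = \left(-5 + 23\right)^{2} = 18^{2} = 324$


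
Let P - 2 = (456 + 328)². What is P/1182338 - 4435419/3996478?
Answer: -1393848627549/2362593902782 ≈ -0.58997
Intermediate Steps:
P = 614658 (P = 2 + (456 + 328)² = 2 + 784² = 2 + 614656 = 614658)
P/1182338 - 4435419/3996478 = 614658/1182338 - 4435419/3996478 = 614658*(1/1182338) - 4435419*1/3996478 = 307329/591169 - 4435419/3996478 = -1393848627549/2362593902782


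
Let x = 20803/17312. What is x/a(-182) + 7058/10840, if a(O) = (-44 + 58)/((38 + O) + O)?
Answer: -4487740011/164204320 ≈ -27.330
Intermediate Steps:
a(O) = 14/(38 + 2*O)
x = 20803/17312 (x = 20803*(1/17312) = 20803/17312 ≈ 1.2017)
x/a(-182) + 7058/10840 = 20803/(17312*((7/(19 - 182)))) + 7058/10840 = 20803/(17312*((7/(-163)))) + 7058*(1/10840) = 20803/(17312*((7*(-1/163)))) + 3529/5420 = 20803/(17312*(-7/163)) + 3529/5420 = (20803/17312)*(-163/7) + 3529/5420 = -3390889/121184 + 3529/5420 = -4487740011/164204320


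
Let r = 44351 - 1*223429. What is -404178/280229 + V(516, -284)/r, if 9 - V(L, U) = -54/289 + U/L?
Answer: -1349238843376805/935433394212111 ≈ -1.4424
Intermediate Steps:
V(L, U) = 2655/289 - U/L (V(L, U) = 9 - (-54/289 + U/L) = 9 + (54/289 - U/L) = 2655/289 - U/L)
r = -179078 (r = 44351 - 223429 = -179078)
-404178/280229 + V(516, -284)/r = -404178/280229 + (2655/289 - 1*(-284)/516)/(-179078) = -404178*1/280229 + (2655/289 - 1*(-284)*1/516)*(-1/179078) = -404178/280229 + (2655/289 + 71/129)*(-1/179078) = -404178/280229 + (363014/37281)*(-1/179078) = -404178/280229 - 181507/3338103459 = -1349238843376805/935433394212111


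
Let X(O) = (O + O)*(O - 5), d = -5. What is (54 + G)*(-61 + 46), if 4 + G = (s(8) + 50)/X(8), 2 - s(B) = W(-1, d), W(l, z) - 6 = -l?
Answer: -12225/16 ≈ -764.06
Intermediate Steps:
W(l, z) = 6 - l
s(B) = -5 (s(B) = 2 - (6 - 1*(-1)) = 2 - (6 + 1) = 2 - 1*7 = 2 - 7 = -5)
X(O) = 2*O*(-5 + O) (X(O) = (2*O)*(-5 + O) = 2*O*(-5 + O))
G = -49/16 (G = -4 + (-5 + 50)/((2*8*(-5 + 8))) = -4 + 45/((2*8*3)) = -4 + 45/48 = -4 + 45*(1/48) = -4 + 15/16 = -49/16 ≈ -3.0625)
(54 + G)*(-61 + 46) = (54 - 49/16)*(-61 + 46) = (815/16)*(-15) = -12225/16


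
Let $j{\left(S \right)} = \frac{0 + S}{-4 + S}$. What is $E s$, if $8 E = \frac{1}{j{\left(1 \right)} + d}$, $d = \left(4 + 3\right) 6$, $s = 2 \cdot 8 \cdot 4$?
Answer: $\frac{24}{125} \approx 0.192$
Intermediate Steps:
$s = 64$ ($s = 16 \cdot 4 = 64$)
$j{\left(S \right)} = \frac{S}{-4 + S}$
$d = 42$ ($d = 7 \cdot 6 = 42$)
$E = \frac{3}{1000}$ ($E = \frac{1}{8 \left(1 \frac{1}{-4 + 1} + 42\right)} = \frac{1}{8 \left(1 \frac{1}{-3} + 42\right)} = \frac{1}{8 \left(1 \left(- \frac{1}{3}\right) + 42\right)} = \frac{1}{8 \left(- \frac{1}{3} + 42\right)} = \frac{1}{8 \cdot \frac{125}{3}} = \frac{1}{8} \cdot \frac{3}{125} = \frac{3}{1000} \approx 0.003$)
$E s = \frac{3}{1000} \cdot 64 = \frac{24}{125}$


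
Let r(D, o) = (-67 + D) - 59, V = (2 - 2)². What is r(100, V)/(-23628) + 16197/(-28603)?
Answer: -190979519/337915842 ≈ -0.56517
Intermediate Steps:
V = 0 (V = 0² = 0)
r(D, o) = -126 + D
r(100, V)/(-23628) + 16197/(-28603) = (-126 + 100)/(-23628) + 16197/(-28603) = -26*(-1/23628) + 16197*(-1/28603) = 13/11814 - 16197/28603 = -190979519/337915842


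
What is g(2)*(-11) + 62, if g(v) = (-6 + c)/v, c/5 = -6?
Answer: 260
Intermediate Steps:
c = -30 (c = 5*(-6) = -30)
g(v) = -36/v (g(v) = (-6 - 30)/v = -36/v)
g(2)*(-11) + 62 = -36/2*(-11) + 62 = -36*1/2*(-11) + 62 = -18*(-11) + 62 = 198 + 62 = 260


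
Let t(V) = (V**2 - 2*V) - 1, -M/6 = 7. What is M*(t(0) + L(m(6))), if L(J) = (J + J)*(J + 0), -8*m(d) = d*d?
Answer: -1659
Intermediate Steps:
M = -42 (M = -6*7 = -42)
m(d) = -d**2/8 (m(d) = -d*d/8 = -d**2/8)
t(V) = -1 + V**2 - 2*V
L(J) = 2*J**2 (L(J) = (2*J)*J = 2*J**2)
M*(t(0) + L(m(6))) = -42*((-1 + 0**2 - 2*0) + 2*(-1/8*6**2)**2) = -42*((-1 + 0 + 0) + 2*(-1/8*36)**2) = -42*(-1 + 2*(-9/2)**2) = -42*(-1 + 2*(81/4)) = -42*(-1 + 81/2) = -42*79/2 = -1659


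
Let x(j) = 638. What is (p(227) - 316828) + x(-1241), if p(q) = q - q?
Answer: -316190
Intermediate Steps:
p(q) = 0
(p(227) - 316828) + x(-1241) = (0 - 316828) + 638 = -316828 + 638 = -316190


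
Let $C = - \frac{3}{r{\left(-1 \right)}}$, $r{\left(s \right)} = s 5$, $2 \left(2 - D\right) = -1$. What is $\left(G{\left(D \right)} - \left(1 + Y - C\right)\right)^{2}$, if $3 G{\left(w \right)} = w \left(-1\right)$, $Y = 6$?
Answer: $\frac{47089}{900} \approx 52.321$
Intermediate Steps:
$D = \frac{5}{2}$ ($D = 2 - - \frac{1}{2} = 2 + \frac{1}{2} = \frac{5}{2} \approx 2.5$)
$r{\left(s \right)} = 5 s$
$C = \frac{3}{5}$ ($C = - \frac{3}{5 \left(-1\right)} = - \frac{3}{-5} = \left(-3\right) \left(- \frac{1}{5}\right) = \frac{3}{5} \approx 0.6$)
$G{\left(w \right)} = - \frac{w}{3}$ ($G{\left(w \right)} = \frac{w \left(-1\right)}{3} = \frac{\left(-1\right) w}{3} = - \frac{w}{3}$)
$\left(G{\left(D \right)} - \left(1 + Y - C\right)\right)^{2} = \left(\left(- \frac{1}{3}\right) \frac{5}{2} + \left(\left(-1 - 6\right) + \frac{3}{5}\right)\right)^{2} = \left(- \frac{5}{6} + \left(\left(-1 - 6\right) + \frac{3}{5}\right)\right)^{2} = \left(- \frac{5}{6} + \left(-7 + \frac{3}{5}\right)\right)^{2} = \left(- \frac{5}{6} - \frac{32}{5}\right)^{2} = \left(- \frac{217}{30}\right)^{2} = \frac{47089}{900}$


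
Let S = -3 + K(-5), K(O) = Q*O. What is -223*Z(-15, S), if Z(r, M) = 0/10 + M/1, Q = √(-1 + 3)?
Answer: 669 + 1115*√2 ≈ 2245.8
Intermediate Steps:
Q = √2 ≈ 1.4142
K(O) = O*√2 (K(O) = √2*O = O*√2)
S = -3 - 5*√2 ≈ -10.071
Z(r, M) = M (Z(r, M) = 0*(⅒) + M*1 = 0 + M = M)
-223*Z(-15, S) = -223*(-3 - 5*√2) = 669 + 1115*√2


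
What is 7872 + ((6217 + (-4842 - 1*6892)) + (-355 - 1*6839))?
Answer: -4839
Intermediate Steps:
7872 + ((6217 + (-4842 - 1*6892)) + (-355 - 1*6839)) = 7872 + ((6217 + (-4842 - 6892)) + (-355 - 6839)) = 7872 + ((6217 - 11734) - 7194) = 7872 + (-5517 - 7194) = 7872 - 12711 = -4839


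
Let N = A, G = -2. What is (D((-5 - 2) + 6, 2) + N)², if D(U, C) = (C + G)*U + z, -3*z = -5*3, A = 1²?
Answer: 36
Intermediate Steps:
A = 1
z = 5 (z = -(-5)*3/3 = -⅓*(-15) = 5)
N = 1
D(U, C) = 5 + U*(-2 + C) (D(U, C) = (C - 2)*U + 5 = (-2 + C)*U + 5 = U*(-2 + C) + 5 = 5 + U*(-2 + C))
(D((-5 - 2) + 6, 2) + N)² = ((5 - 2*((-5 - 2) + 6) + 2*((-5 - 2) + 6)) + 1)² = ((5 - 2*(-7 + 6) + 2*(-7 + 6)) + 1)² = ((5 - 2*(-1) + 2*(-1)) + 1)² = ((5 + 2 - 2) + 1)² = (5 + 1)² = 6² = 36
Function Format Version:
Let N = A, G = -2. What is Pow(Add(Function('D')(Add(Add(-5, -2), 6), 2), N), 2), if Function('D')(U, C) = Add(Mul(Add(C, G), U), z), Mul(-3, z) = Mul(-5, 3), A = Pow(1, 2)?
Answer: 36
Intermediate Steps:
A = 1
z = 5 (z = Mul(Rational(-1, 3), Mul(-5, 3)) = Mul(Rational(-1, 3), -15) = 5)
N = 1
Function('D')(U, C) = Add(5, Mul(U, Add(-2, C))) (Function('D')(U, C) = Add(Mul(Add(C, -2), U), 5) = Add(Mul(Add(-2, C), U), 5) = Add(Mul(U, Add(-2, C)), 5) = Add(5, Mul(U, Add(-2, C))))
Pow(Add(Function('D')(Add(Add(-5, -2), 6), 2), N), 2) = Pow(Add(Add(5, Mul(-2, Add(Add(-5, -2), 6)), Mul(2, Add(Add(-5, -2), 6))), 1), 2) = Pow(Add(Add(5, Mul(-2, Add(-7, 6)), Mul(2, Add(-7, 6))), 1), 2) = Pow(Add(Add(5, Mul(-2, -1), Mul(2, -1)), 1), 2) = Pow(Add(Add(5, 2, -2), 1), 2) = Pow(Add(5, 1), 2) = Pow(6, 2) = 36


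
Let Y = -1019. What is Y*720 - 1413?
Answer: -735093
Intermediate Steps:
Y*720 - 1413 = -1019*720 - 1413 = -733680 - 1413 = -735093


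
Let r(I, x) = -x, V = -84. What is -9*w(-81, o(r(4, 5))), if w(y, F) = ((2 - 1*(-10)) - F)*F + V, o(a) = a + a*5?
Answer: 12096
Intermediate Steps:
o(a) = 6*a (o(a) = a + 5*a = 6*a)
w(y, F) = -84 + F*(12 - F) (w(y, F) = ((2 - 1*(-10)) - F)*F - 84 = ((2 + 10) - F)*F - 84 = (12 - F)*F - 84 = F*(12 - F) - 84 = -84 + F*(12 - F))
-9*w(-81, o(r(4, 5))) = -9*(-84 - (6*(-1*5))**2 + 12*(6*(-1*5))) = -9*(-84 - (6*(-5))**2 + 12*(6*(-5))) = -9*(-84 - 1*(-30)**2 + 12*(-30)) = -9*(-84 - 1*900 - 360) = -9*(-84 - 900 - 360) = -9*(-1344) = 12096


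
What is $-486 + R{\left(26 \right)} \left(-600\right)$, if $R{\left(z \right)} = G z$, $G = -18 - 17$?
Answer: $545514$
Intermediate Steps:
$G = -35$ ($G = -18 - 17 = -35$)
$R{\left(z \right)} = - 35 z$
$-486 + R{\left(26 \right)} \left(-600\right) = -486 + \left(-35\right) 26 \left(-600\right) = -486 - -546000 = -486 + 546000 = 545514$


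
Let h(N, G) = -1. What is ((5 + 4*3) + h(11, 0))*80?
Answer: 1280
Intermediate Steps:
((5 + 4*3) + h(11, 0))*80 = ((5 + 4*3) - 1)*80 = ((5 + 12) - 1)*80 = (17 - 1)*80 = 16*80 = 1280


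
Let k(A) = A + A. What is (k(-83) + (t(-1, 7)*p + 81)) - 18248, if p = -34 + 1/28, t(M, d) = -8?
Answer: -126429/7 ≈ -18061.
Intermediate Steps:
p = -951/28 (p = -34 + 1/28 = -951/28 ≈ -33.964)
k(A) = 2*A
(k(-83) + (t(-1, 7)*p + 81)) - 18248 = (2*(-83) + (-8*(-951/28) + 81)) - 18248 = (-166 + (1902/7 + 81)) - 18248 = (-166 + 2469/7) - 18248 = 1307/7 - 18248 = -126429/7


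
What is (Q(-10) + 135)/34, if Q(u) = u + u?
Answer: 115/34 ≈ 3.3824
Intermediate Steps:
Q(u) = 2*u
(Q(-10) + 135)/34 = (2*(-10) + 135)/34 = (-20 + 135)*(1/34) = 115*(1/34) = 115/34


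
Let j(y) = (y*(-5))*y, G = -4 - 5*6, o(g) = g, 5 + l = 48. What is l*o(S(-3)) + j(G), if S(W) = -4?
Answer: -5952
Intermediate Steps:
l = 43 (l = -5 + 48 = 43)
G = -34 (G = -4 - 30 = -34)
j(y) = -5*y² (j(y) = (-5*y)*y = -5*y²)
l*o(S(-3)) + j(G) = 43*(-4) - 5*(-34)² = -172 - 5*1156 = -172 - 5780 = -5952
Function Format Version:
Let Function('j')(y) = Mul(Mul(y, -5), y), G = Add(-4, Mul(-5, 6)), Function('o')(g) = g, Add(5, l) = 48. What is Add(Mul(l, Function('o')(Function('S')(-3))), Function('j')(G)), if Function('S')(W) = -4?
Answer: -5952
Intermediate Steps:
l = 43 (l = Add(-5, 48) = 43)
G = -34 (G = Add(-4, -30) = -34)
Function('j')(y) = Mul(-5, Pow(y, 2)) (Function('j')(y) = Mul(Mul(-5, y), y) = Mul(-5, Pow(y, 2)))
Add(Mul(l, Function('o')(Function('S')(-3))), Function('j')(G)) = Add(Mul(43, -4), Mul(-5, Pow(-34, 2))) = Add(-172, Mul(-5, 1156)) = Add(-172, -5780) = -5952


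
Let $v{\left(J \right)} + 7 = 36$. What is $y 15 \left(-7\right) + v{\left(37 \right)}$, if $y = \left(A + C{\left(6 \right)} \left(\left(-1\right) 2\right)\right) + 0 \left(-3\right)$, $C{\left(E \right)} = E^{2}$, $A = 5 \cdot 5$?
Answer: $4964$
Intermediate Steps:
$v{\left(J \right)} = 29$ ($v{\left(J \right)} = -7 + 36 = 29$)
$A = 25$
$y = -47$ ($y = \left(25 + 6^{2} \left(\left(-1\right) 2\right)\right) + 0 \left(-3\right) = \left(25 + 36 \left(-2\right)\right) + 0 = \left(25 - 72\right) + 0 = -47 + 0 = -47$)
$y 15 \left(-7\right) + v{\left(37 \right)} = - 47 \cdot 15 \left(-7\right) + 29 = \left(-47\right) \left(-105\right) + 29 = 4935 + 29 = 4964$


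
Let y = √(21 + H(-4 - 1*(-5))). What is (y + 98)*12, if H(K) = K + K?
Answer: 1176 + 12*√23 ≈ 1233.6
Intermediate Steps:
H(K) = 2*K
y = √23 (y = √(21 + 2*(-4 - 1*(-5))) = √(21 + 2*(-4 + 5)) = √(21 + 2*1) = √(21 + 2) = √23 ≈ 4.7958)
(y + 98)*12 = (√23 + 98)*12 = (98 + √23)*12 = 1176 + 12*√23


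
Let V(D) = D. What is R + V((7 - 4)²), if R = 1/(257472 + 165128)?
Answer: 3803401/422600 ≈ 9.0000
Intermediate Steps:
R = 1/422600 ≈ 2.3663e-6
R + V((7 - 4)²) = 1/422600 + (7 - 4)² = 1/422600 + 3² = 1/422600 + 9 = 3803401/422600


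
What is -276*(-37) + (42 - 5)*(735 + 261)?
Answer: 47064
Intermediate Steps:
-276*(-37) + (42 - 5)*(735 + 261) = 10212 + 37*996 = 10212 + 36852 = 47064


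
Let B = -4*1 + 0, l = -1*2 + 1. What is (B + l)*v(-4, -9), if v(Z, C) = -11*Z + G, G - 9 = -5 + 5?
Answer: -265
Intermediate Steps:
l = -1 (l = -2 + 1 = -1)
G = 9 (G = 9 + (-5 + 5) = 9 + 0 = 9)
B = -4 (B = -4 + 0 = -4)
v(Z, C) = 9 - 11*Z (v(Z, C) = -11*Z + 9 = 9 - 11*Z)
(B + l)*v(-4, -9) = (-4 - 1)*(9 - 11*(-4)) = -5*(9 + 44) = -5*53 = -265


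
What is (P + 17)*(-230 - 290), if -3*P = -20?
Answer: -36920/3 ≈ -12307.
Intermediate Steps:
P = 20/3 (P = -⅓*(-20) = 20/3 ≈ 6.6667)
(P + 17)*(-230 - 290) = (20/3 + 17)*(-230 - 290) = (71/3)*(-520) = -36920/3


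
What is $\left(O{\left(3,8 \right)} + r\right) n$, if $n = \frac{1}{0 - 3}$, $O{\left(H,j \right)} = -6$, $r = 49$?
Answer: $- \frac{43}{3} \approx -14.333$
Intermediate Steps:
$n = - \frac{1}{3}$ ($n = \frac{1}{-3} = - \frac{1}{3} \approx -0.33333$)
$\left(O{\left(3,8 \right)} + r\right) n = \left(-6 + 49\right) \left(- \frac{1}{3}\right) = 43 \left(- \frac{1}{3}\right) = - \frac{43}{3}$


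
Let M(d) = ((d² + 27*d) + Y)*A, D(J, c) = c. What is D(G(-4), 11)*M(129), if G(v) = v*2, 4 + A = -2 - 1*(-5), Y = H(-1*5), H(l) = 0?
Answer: -221364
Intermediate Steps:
Y = 0
A = -1 (A = -4 + (-2 - 1*(-5)) = -4 + (-2 + 5) = -4 + 3 = -1)
G(v) = 2*v
M(d) = -d² - 27*d (M(d) = ((d² + 27*d) + 0)*(-1) = (d² + 27*d)*(-1) = -d² - 27*d)
D(G(-4), 11)*M(129) = 11*(129*(-27 - 1*129)) = 11*(129*(-27 - 129)) = 11*(129*(-156)) = 11*(-20124) = -221364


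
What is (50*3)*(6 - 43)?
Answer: -5550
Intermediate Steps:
(50*3)*(6 - 43) = 150*(-37) = -5550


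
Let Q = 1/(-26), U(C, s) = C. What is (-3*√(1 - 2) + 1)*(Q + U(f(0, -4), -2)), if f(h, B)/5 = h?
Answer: -1/26 + 3*I/26 ≈ -0.038462 + 0.11538*I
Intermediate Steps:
f(h, B) = 5*h
Q = -1/26 ≈ -0.038462
(-3*√(1 - 2) + 1)*(Q + U(f(0, -4), -2)) = (-3*√(1 - 2) + 1)*(-1/26 + 5*0) = (-3*I + 1)*(-1/26 + 0) = (-3*I + 1)*(-1/26) = (1 - 3*I)*(-1/26) = -1/26 + 3*I/26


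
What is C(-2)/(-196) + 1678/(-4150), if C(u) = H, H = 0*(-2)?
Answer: -839/2075 ≈ -0.40434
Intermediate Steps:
H = 0
C(u) = 0
C(-2)/(-196) + 1678/(-4150) = 0/(-196) + 1678/(-4150) = 0*(-1/196) + 1678*(-1/4150) = 0 - 839/2075 = -839/2075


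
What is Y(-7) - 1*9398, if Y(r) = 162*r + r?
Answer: -10539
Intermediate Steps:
Y(r) = 163*r
Y(-7) - 1*9398 = 163*(-7) - 1*9398 = -1141 - 9398 = -10539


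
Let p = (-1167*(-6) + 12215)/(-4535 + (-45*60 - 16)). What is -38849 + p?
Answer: -281713316/7251 ≈ -38852.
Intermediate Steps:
p = -19217/7251 (p = (7002 + 12215)/(-4535 + (-2700 - 16)) = 19217/(-4535 - 2716) = 19217/(-7251) = 19217*(-1/7251) = -19217/7251 ≈ -2.6503)
-38849 + p = -38849 - 19217/7251 = -281713316/7251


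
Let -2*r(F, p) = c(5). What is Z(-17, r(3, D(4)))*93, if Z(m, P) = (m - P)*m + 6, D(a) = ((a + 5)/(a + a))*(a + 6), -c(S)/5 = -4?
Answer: 11625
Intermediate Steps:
c(S) = 20 (c(S) = -5*(-4) = 20)
D(a) = (5 + a)*(6 + a)/(2*a) (D(a) = ((5 + a)/((2*a)))*(6 + a) = ((5 + a)*(1/(2*a)))*(6 + a) = ((5 + a)/(2*a))*(6 + a) = (5 + a)*(6 + a)/(2*a))
r(F, p) = -10 (r(F, p) = -½*20 = -10)
Z(m, P) = 6 + m*(m - P) (Z(m, P) = m*(m - P) + 6 = 6 + m*(m - P))
Z(-17, r(3, D(4)))*93 = (6 + (-17)² - 1*(-10)*(-17))*93 = (6 + 289 - 170)*93 = 125*93 = 11625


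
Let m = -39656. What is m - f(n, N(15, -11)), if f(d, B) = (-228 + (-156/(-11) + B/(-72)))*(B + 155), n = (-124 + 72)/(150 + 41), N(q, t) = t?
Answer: -97770/11 ≈ -8888.2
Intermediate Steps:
n = -52/191 ≈ -0.27225
f(d, B) = (155 + B)*(-2352/11 - B/72) (f(d, B) = (-228 + (-156*(-1/11) + B*(-1/72)))*(155 + B) = (-228 + (156/11 - B/72))*(155 + B) = (-2352/11 - B/72)*(155 + B) = (155 + B)*(-2352/11 - B/72))
m - f(n, N(15, -11)) = -39656 - (-364560/11 - 171049/792*(-11) - 1/72*(-11)²) = -39656 - (-364560/11 + 171049/72 - 1/72*121) = -39656 - (-364560/11 + 171049/72 - 121/72) = -39656 - 1*(-338446/11) = -39656 + 338446/11 = -97770/11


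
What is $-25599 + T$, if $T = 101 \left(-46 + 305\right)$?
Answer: $560$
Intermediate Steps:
$T = 26159$ ($T = 101 \cdot 259 = 26159$)
$-25599 + T = -25599 + 26159 = 560$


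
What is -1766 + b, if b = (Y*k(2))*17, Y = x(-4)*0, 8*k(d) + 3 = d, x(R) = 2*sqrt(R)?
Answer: -1766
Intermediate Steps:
k(d) = -3/8 + d/8
Y = 0 (Y = (2*sqrt(-4))*0 = (2*(2*I))*0 = (4*I)*0 = 0)
b = 0 (b = (0*(-3/8 + (1/8)*2))*17 = (0*(-3/8 + 1/4))*17 = (0*(-1/8))*17 = 0*17 = 0)
-1766 + b = -1766 + 0 = -1766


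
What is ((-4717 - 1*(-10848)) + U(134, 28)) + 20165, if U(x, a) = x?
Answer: 26430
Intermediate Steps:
((-4717 - 1*(-10848)) + U(134, 28)) + 20165 = ((-4717 - 1*(-10848)) + 134) + 20165 = ((-4717 + 10848) + 134) + 20165 = (6131 + 134) + 20165 = 6265 + 20165 = 26430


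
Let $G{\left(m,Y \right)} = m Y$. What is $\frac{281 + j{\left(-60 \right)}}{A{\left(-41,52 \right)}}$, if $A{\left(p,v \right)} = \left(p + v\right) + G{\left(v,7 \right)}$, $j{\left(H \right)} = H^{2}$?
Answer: $\frac{3881}{375} \approx 10.349$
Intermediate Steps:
$G{\left(m,Y \right)} = Y m$
$A{\left(p,v \right)} = p + 8 v$ ($A{\left(p,v \right)} = \left(p + v\right) + 7 v = p + 8 v$)
$\frac{281 + j{\left(-60 \right)}}{A{\left(-41,52 \right)}} = \frac{281 + \left(-60\right)^{2}}{-41 + 8 \cdot 52} = \frac{281 + 3600}{-41 + 416} = \frac{3881}{375}$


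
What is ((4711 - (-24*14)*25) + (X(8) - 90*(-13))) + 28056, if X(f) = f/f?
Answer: 42338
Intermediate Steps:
X(f) = 1
((4711 - (-24*14)*25) + (X(8) - 90*(-13))) + 28056 = ((4711 - (-24*14)*25) + (1 - 90*(-13))) + 28056 = ((4711 - (-336)*25) + (1 + 1170)) + 28056 = ((4711 - 1*(-8400)) + 1171) + 28056 = ((4711 + 8400) + 1171) + 28056 = (13111 + 1171) + 28056 = 14282 + 28056 = 42338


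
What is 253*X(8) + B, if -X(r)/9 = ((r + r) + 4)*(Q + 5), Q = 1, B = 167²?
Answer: -245351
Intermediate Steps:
B = 27889
X(r) = -216 - 108*r (X(r) = -9*((r + r) + 4)*(1 + 5) = -9*(2*r + 4)*6 = -9*(4 + 2*r)*6 = -9*(24 + 12*r) = -216 - 108*r)
253*X(8) + B = 253*(-216 - 108*8) + 27889 = 253*(-216 - 864) + 27889 = 253*(-1080) + 27889 = -273240 + 27889 = -245351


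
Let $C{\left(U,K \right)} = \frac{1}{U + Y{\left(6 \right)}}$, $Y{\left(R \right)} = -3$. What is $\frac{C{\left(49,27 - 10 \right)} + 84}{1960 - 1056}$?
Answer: $\frac{3865}{41584} \approx 0.092944$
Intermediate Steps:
$C{\left(U,K \right)} = \frac{1}{-3 + U}$ ($C{\left(U,K \right)} = \frac{1}{U - 3} = \frac{1}{-3 + U}$)
$\frac{C{\left(49,27 - 10 \right)} + 84}{1960 - 1056} = \frac{\frac{1}{-3 + 49} + 84}{1960 - 1056} = \frac{\frac{1}{46} + 84}{904} = \left(\frac{1}{46} + 84\right) \frac{1}{904} = \frac{3865}{46} \cdot \frac{1}{904} = \frac{3865}{41584}$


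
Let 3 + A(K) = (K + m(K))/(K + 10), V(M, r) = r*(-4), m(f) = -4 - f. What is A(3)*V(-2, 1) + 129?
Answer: 1849/13 ≈ 142.23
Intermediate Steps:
V(M, r) = -4*r
A(K) = -3 - 4/(10 + K) (A(K) = -3 + (K + (-4 - K))/(K + 10) = -3 - 4/(10 + K))
A(3)*V(-2, 1) + 129 = ((-34 - 3*3)/(10 + 3))*(-4*1) + 129 = ((-34 - 9)/13)*(-4) + 129 = ((1/13)*(-43))*(-4) + 129 = -43/13*(-4) + 129 = 172/13 + 129 = 1849/13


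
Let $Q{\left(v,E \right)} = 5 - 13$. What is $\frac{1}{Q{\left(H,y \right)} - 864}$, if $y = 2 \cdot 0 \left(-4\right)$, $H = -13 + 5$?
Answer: $- \frac{1}{872} \approx -0.0011468$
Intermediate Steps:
$H = -8$
$y = 0$ ($y = 0 \left(-4\right) = 0$)
$Q{\left(v,E \right)} = -8$
$\frac{1}{Q{\left(H,y \right)} - 864} = \frac{1}{-8 - 864} = \frac{1}{-872} = - \frac{1}{872}$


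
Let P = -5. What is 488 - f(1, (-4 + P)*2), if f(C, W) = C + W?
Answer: 505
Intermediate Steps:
488 - f(1, (-4 + P)*2) = 488 - (1 + (-4 - 5)*2) = 488 - (1 - 9*2) = 488 - (1 - 18) = 488 - 1*(-17) = 488 + 17 = 505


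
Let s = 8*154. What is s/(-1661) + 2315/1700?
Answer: 31833/51340 ≈ 0.62004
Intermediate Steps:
s = 1232
s/(-1661) + 2315/1700 = 1232/(-1661) + 2315/1700 = 1232*(-1/1661) + 2315*(1/1700) = -112/151 + 463/340 = 31833/51340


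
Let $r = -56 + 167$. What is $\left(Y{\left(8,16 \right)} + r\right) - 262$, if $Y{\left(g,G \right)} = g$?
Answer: $-143$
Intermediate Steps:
$r = 111$
$\left(Y{\left(8,16 \right)} + r\right) - 262 = \left(8 + 111\right) - 262 = 119 - 262 = -143$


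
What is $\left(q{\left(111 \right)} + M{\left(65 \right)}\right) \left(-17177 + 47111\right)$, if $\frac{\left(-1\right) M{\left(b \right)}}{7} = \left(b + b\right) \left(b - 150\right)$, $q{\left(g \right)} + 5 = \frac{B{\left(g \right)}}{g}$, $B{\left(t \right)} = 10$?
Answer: $\frac{85664173290}{37} \approx 2.3152 \cdot 10^{9}$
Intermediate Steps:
$q{\left(g \right)} = -5 + \frac{10}{g}$
$M{\left(b \right)} = - 14 b \left(-150 + b\right)$ ($M{\left(b \right)} = - 7 \left(b + b\right) \left(b - 150\right) = - 7 \cdot 2 b \left(-150 + b\right) = - 14 b \left(-150 + b\right)$)
$\left(q{\left(111 \right)} + M{\left(65 \right)}\right) \left(-17177 + 47111\right) = \left(\left(-5 + \frac{10}{111}\right) + 14 \cdot 65 \left(150 - 65\right)\right) \left(-17177 + 47111\right) = \left(\left(-5 + 10 \cdot \frac{1}{111}\right) + 14 \cdot 65 \left(150 - 65\right)\right) 29934 = \left(\left(-5 + \frac{10}{111}\right) + 14 \cdot 65 \cdot 85\right) 29934 = \left(- \frac{545}{111} + 77350\right) 29934 = \frac{8585305}{111} \cdot 29934 = \frac{85664173290}{37}$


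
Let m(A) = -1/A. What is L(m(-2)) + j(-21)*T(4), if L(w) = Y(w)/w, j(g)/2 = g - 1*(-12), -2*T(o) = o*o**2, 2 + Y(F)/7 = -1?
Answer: 534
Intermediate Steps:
Y(F) = -21 (Y(F) = -14 + 7*(-1) = -14 - 7 = -21)
T(o) = -o**3/2 (T(o) = -o*o**2/2 = -o**3/2)
j(g) = 24 + 2*g (j(g) = 2*(g - 1*(-12)) = 2*(g + 12) = 2*(12 + g) = 24 + 2*g)
L(w) = -21/w
L(m(-2)) + j(-21)*T(4) = -21/((-1/(-2))) + (24 + 2*(-21))*(-1/2*4**3) = -21/((-1*(-1/2))) + (24 - 42)*(-1/2*64) = -21/1/2 - 18*(-32) = -21*2 + 576 = -42 + 576 = 534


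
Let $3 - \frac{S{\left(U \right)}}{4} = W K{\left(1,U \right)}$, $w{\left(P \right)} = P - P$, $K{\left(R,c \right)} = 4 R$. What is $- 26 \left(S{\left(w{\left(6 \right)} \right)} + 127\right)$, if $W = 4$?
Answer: $-1950$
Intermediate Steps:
$w{\left(P \right)} = 0$
$S{\left(U \right)} = -52$ ($S{\left(U \right)} = 12 - 4 \cdot 4 \cdot 4 \cdot 1 = 12 - 4 \cdot 4 \cdot 4 = 12 - 64 = -52$)
$- 26 \left(S{\left(w{\left(6 \right)} \right)} + 127\right) = - 26 \left(-52 + 127\right) = \left(-26\right) 75 = -1950$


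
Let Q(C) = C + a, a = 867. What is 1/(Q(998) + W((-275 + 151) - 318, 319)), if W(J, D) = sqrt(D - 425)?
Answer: 1865/3478331 - I*sqrt(106)/3478331 ≈ 0.00053618 - 2.9599e-6*I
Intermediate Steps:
Q(C) = 867 + C (Q(C) = C + 867 = 867 + C)
W(J, D) = sqrt(-425 + D)
1/(Q(998) + W((-275 + 151) - 318, 319)) = 1/((867 + 998) + sqrt(-425 + 319)) = 1/(1865 + sqrt(-106)) = 1/(1865 + I*sqrt(106))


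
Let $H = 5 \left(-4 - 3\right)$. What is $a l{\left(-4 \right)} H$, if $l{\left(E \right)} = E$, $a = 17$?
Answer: $2380$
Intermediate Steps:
$H = -35$ ($H = 5 \left(-7\right) = -35$)
$a l{\left(-4 \right)} H = 17 \left(-4\right) \left(-35\right) = \left(-68\right) \left(-35\right) = 2380$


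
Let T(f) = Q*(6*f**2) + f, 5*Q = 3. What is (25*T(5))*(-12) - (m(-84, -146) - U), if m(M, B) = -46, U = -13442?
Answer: -41896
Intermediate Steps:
Q = 3/5 (Q = (1/5)*3 = 3/5 ≈ 0.60000)
T(f) = f + 18*f**2/5 (T(f) = 3*(6*f**2)/5 + f = 18*f**2/5 + f = f + 18*f**2/5)
(25*T(5))*(-12) - (m(-84, -146) - U) = (25*((1/5)*5*(5 + 18*5)))*(-12) - (-46 - 1*(-13442)) = (25*((1/5)*5*(5 + 90)))*(-12) - (-46 + 13442) = (25*((1/5)*5*95))*(-12) - 1*13396 = (25*95)*(-12) - 13396 = 2375*(-12) - 13396 = -28500 - 13396 = -41896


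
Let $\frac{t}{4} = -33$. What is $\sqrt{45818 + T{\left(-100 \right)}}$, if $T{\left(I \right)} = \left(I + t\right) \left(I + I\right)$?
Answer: $7 \sqrt{1882} \approx 303.67$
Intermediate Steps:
$t = -132$ ($t = 4 \left(-33\right) = -132$)
$T{\left(I \right)} = 2 I \left(-132 + I\right)$ ($T{\left(I \right)} = \left(I - 132\right) \left(I + I\right) = \left(-132 + I\right) 2 I = 2 I \left(-132 + I\right)$)
$\sqrt{45818 + T{\left(-100 \right)}} = \sqrt{45818 + 2 \left(-100\right) \left(-132 - 100\right)} = \sqrt{45818 + 2 \left(-100\right) \left(-232\right)} = \sqrt{45818 + 46400} = \sqrt{92218} = 7 \sqrt{1882}$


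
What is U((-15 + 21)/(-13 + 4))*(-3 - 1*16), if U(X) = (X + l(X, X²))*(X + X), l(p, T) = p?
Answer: -304/9 ≈ -33.778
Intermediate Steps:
U(X) = 4*X² (U(X) = (X + X)*(X + X) = (2*X)*(2*X) = 4*X²)
U((-15 + 21)/(-13 + 4))*(-3 - 1*16) = (4*((-15 + 21)/(-13 + 4))²)*(-3 - 1*16) = (4*(6/(-9))²)*(-3 - 16) = (4*(6*(-⅑))²)*(-19) = (4*(-⅔)²)*(-19) = (4*(4/9))*(-19) = (16/9)*(-19) = -304/9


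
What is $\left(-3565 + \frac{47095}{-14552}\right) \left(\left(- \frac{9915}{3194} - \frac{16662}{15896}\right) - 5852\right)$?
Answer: $\frac{3859681287411191775}{184707895712} \approx 2.0896 \cdot 10^{7}$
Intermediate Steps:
$\left(-3565 + \frac{47095}{-14552}\right) \left(\left(- \frac{9915}{3194} - \frac{16662}{15896}\right) - 5852\right) = \left(-3565 + 47095 \left(- \frac{1}{14552}\right)\right) \left(\left(\left(-9915\right) \frac{1}{3194} - \frac{8331}{7948}\right) - 5852\right) = \left(-3565 - \frac{47095}{14552}\right) \left(\left(- \frac{9915}{3194} - \frac{8331}{7948}\right) - 5852\right) = - \frac{51924975 \left(- \frac{52706817}{12692956} - 5852\right)}{14552} = \left(- \frac{51924975}{14552}\right) \left(- \frac{74331885329}{12692956}\right) = \frac{3859681287411191775}{184707895712}$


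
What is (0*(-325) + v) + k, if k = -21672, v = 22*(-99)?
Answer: -23850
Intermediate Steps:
v = -2178
(0*(-325) + v) + k = (0*(-325) - 2178) - 21672 = (0 - 2178) - 21672 = -2178 - 21672 = -23850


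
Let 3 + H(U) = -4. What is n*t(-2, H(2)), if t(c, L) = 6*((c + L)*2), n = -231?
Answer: 24948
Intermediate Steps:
H(U) = -7 (H(U) = -3 - 4 = -7)
t(c, L) = 12*L + 12*c (t(c, L) = 6*((L + c)*2) = 6*(2*L + 2*c) = 12*L + 12*c)
n*t(-2, H(2)) = -231*(12*(-7) + 12*(-2)) = -231*(-84 - 24) = -231*(-108) = 24948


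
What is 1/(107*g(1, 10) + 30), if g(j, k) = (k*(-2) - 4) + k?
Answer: -1/1468 ≈ -0.00068120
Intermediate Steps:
g(j, k) = -4 - k (g(j, k) = (-2*k - 4) + k = (-4 - 2*k) + k = -4 - k)
1/(107*g(1, 10) + 30) = 1/(107*(-4 - 1*10) + 30) = 1/(107*(-4 - 10) + 30) = 1/(107*(-14) + 30) = 1/(-1498 + 30) = 1/(-1468) = -1/1468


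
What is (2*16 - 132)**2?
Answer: 10000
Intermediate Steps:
(2*16 - 132)**2 = (32 - 132)**2 = (-100)**2 = 10000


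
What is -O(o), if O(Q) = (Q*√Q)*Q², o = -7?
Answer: 343*I*√7 ≈ 907.49*I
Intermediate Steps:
O(Q) = Q^(7/2) (O(Q) = Q^(3/2)*Q² = Q^(7/2))
-O(o) = -(-7)^(7/2) = -(-343)*I*√7 = 343*I*√7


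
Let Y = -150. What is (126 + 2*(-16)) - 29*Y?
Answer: 4444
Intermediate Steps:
(126 + 2*(-16)) - 29*Y = (126 + 2*(-16)) - 29*(-150) = (126 - 32) + 4350 = 94 + 4350 = 4444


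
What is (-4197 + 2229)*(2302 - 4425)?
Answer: 4178064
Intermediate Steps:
(-4197 + 2229)*(2302 - 4425) = -1968*(-2123) = 4178064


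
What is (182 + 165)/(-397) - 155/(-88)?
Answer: 30999/34936 ≈ 0.88731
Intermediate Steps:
(182 + 165)/(-397) - 155/(-88) = 347*(-1/397) - 155*(-1/88) = -347/397 + 155/88 = 30999/34936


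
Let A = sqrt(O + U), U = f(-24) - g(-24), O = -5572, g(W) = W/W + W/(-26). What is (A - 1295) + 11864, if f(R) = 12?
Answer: 10569 + I*sqrt(939965)/13 ≈ 10569.0 + 74.578*I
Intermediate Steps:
g(W) = 1 - W/26 (g(W) = 1 + W*(-1/26) = 1 - W/26)
U = 131/13 (U = 12 - (1 - 1/26*(-24)) = 12 - (1 + 12/13) = 12 - 1*25/13 = 12 - 25/13 = 131/13 ≈ 10.077)
A = I*sqrt(939965)/13 (A = sqrt(-5572 + 131/13) = sqrt(-72305/13) = I*sqrt(939965)/13 ≈ 74.578*I)
(A - 1295) + 11864 = (I*sqrt(939965)/13 - 1295) + 11864 = (-1295 + I*sqrt(939965)/13) + 11864 = 10569 + I*sqrt(939965)/13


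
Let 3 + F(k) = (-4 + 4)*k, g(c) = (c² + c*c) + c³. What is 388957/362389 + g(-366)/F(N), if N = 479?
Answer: 5890027669549/362389 ≈ 1.6253e+7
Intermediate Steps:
g(c) = c³ + 2*c² (g(c) = (c² + c²) + c³ = 2*c² + c³ = c³ + 2*c²)
F(k) = -3 (F(k) = -3 + (-4 + 4)*k = -3 + 0*k = -3 + 0 = -3)
388957/362389 + g(-366)/F(N) = 388957/362389 + ((-366)²*(2 - 366))/(-3) = 388957*(1/362389) + (133956*(-364))*(-⅓) = 388957/362389 - 48759984*(-⅓) = 388957/362389 + 16253328 = 5890027669549/362389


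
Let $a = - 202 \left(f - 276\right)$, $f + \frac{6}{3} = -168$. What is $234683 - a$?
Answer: $144591$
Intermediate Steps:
$f = -170$ ($f = -2 - 168 = -170$)
$a = 90092$ ($a = - 202 \left(-170 - 276\right) = \left(-202\right) \left(-446\right) = 90092$)
$234683 - a = 234683 - 90092 = 144591$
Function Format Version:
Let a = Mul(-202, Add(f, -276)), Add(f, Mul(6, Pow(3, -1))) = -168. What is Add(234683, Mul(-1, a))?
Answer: 144591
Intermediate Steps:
f = -170 (f = Add(-2, -168) = -170)
a = 90092 (a = Mul(-202, Add(-170, -276)) = Mul(-202, -446) = 90092)
Add(234683, Mul(-1, a)) = Add(234683, Mul(-1, 90092)) = Add(234683, -90092) = 144591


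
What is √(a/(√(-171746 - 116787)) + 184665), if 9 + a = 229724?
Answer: √(15373599853615185 - 66280358095*I*√288533)/288533 ≈ 429.73 - 0.49759*I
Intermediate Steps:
a = 229715 (a = -9 + 229724 = 229715)
√(a/(√(-171746 - 116787)) + 184665) = √(229715/(√(-171746 - 116787)) + 184665) = √(229715/(√(-288533)) + 184665) = √(229715/((I*√288533)) + 184665) = √(229715*(-I*√288533/288533) + 184665) = √(-229715*I*√288533/288533 + 184665) = √(184665 - 229715*I*√288533/288533)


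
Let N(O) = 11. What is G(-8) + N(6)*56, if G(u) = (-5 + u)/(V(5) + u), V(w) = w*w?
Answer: 10459/17 ≈ 615.24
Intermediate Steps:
V(w) = w**2
G(u) = (-5 + u)/(25 + u) (G(u) = (-5 + u)/(5**2 + u) = (-5 + u)/(25 + u))
G(-8) + N(6)*56 = (-5 - 8)/(25 - 8) + 11*56 = -13/17 + 616 = 10459/17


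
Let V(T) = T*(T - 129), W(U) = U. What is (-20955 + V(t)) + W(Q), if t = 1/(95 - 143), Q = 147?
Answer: -47935439/2304 ≈ -20805.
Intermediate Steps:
t = -1/48 (t = 1/(-48) = -1/48 ≈ -0.020833)
V(T) = T*(-129 + T)
(-20955 + V(t)) + W(Q) = (-20955 - (-129 - 1/48)/48) + 147 = (-20955 - 1/48*(-6193/48)) + 147 = (-20955 + 6193/2304) + 147 = -48274127/2304 + 147 = -47935439/2304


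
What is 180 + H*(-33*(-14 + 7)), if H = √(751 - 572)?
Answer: 180 + 231*√179 ≈ 3270.6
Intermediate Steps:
H = √179 ≈ 13.379
180 + H*(-33*(-14 + 7)) = 180 + √179*(-33*(-14 + 7)) = 180 + √179*(-33*(-7)) = 180 + √179*231 = 180 + 231*√179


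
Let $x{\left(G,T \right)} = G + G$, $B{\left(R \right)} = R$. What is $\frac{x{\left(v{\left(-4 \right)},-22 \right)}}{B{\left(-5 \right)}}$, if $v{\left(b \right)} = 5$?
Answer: $-2$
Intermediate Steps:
$x{\left(G,T \right)} = 2 G$
$\frac{x{\left(v{\left(-4 \right)},-22 \right)}}{B{\left(-5 \right)}} = \frac{2 \cdot 5}{-5} = 10 \left(- \frac{1}{5}\right) = -2$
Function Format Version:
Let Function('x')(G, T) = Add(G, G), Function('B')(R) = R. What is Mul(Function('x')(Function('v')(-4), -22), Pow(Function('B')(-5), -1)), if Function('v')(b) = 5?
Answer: -2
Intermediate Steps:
Function('x')(G, T) = Mul(2, G)
Mul(Function('x')(Function('v')(-4), -22), Pow(Function('B')(-5), -1)) = Mul(Mul(2, 5), Pow(-5, -1)) = Mul(10, Rational(-1, 5)) = -2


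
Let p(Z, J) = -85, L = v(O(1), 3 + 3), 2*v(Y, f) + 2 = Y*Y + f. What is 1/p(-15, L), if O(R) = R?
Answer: -1/85 ≈ -0.011765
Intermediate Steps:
v(Y, f) = -1 + f/2 + Y²/2 (v(Y, f) = -1 + (Y*Y + f)/2 = -1 + (Y² + f)/2 = -1 + (f + Y²)/2 = -1 + (f/2 + Y²/2) = -1 + f/2 + Y²/2)
L = 5/2 (L = -1 + (3 + 3)/2 + (½)*1² = -1 + (½)*6 + (½)*1 = -1 + 3 + ½ = 5/2 ≈ 2.5000)
1/p(-15, L) = 1/(-85) = -1/85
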